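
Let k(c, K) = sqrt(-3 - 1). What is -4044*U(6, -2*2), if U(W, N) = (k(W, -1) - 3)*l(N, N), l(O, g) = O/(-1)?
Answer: 48528 - 32352*I ≈ 48528.0 - 32352.0*I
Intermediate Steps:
l(O, g) = -O (l(O, g) = O*(-1) = -O)
k(c, K) = 2*I (k(c, K) = sqrt(-4) = 2*I)
U(W, N) = -N*(-3 + 2*I) (U(W, N) = (2*I - 3)*(-N) = (-3 + 2*I)*(-N) = -N*(-3 + 2*I))
-4044*U(6, -2*2) = -4044*(-2*2)*(3 - 2*I) = -(-16176)*(3 - 2*I) = -4044*(-12 + 8*I) = 48528 - 32352*I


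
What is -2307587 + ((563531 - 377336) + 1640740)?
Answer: -480652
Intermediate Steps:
-2307587 + ((563531 - 377336) + 1640740) = -2307587 + (186195 + 1640740) = -2307587 + 1826935 = -480652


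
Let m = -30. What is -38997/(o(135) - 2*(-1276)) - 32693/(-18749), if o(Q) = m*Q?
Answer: 111446981/4012286 ≈ 27.776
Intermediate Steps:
o(Q) = -30*Q
-38997/(o(135) - 2*(-1276)) - 32693/(-18749) = -38997/(-30*135 - 2*(-1276)) - 32693/(-18749) = -38997/(-4050 + 2552) - 32693*(-1/18749) = -38997/(-1498) + 32693/18749 = -38997*(-1/1498) + 32693/18749 = 5571/214 + 32693/18749 = 111446981/4012286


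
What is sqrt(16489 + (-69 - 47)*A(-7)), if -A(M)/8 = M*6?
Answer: I*sqrt(22487) ≈ 149.96*I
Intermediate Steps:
A(M) = -48*M (A(M) = -8*M*6 = -48*M)
sqrt(16489 + (-69 - 47)*A(-7)) = sqrt(16489 + (-69 - 47)*(-48*(-7))) = sqrt(16489 - 116*336) = sqrt(16489 - 38976) = sqrt(-22487) = I*sqrt(22487)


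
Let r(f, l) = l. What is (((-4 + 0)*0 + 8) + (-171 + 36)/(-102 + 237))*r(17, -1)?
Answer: -7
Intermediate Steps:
(((-4 + 0)*0 + 8) + (-171 + 36)/(-102 + 237))*r(17, -1) = (((-4 + 0)*0 + 8) + (-171 + 36)/(-102 + 237))*(-1) = ((-4*0 + 8) - 135/135)*(-1) = ((0 + 8) - 135*1/135)*(-1) = (8 - 1)*(-1) = 7*(-1) = -7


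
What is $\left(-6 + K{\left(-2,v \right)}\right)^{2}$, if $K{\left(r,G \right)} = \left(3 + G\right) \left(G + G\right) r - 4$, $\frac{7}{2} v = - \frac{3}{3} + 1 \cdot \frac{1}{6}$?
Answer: $\frac{10562500}{194481} \approx 54.311$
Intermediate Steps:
$v = - \frac{5}{21}$ ($v = \frac{2 \left(- \frac{3}{3} + 1 \cdot \frac{1}{6}\right)}{7} = \frac{2 \left(\left(-3\right) \frac{1}{3} + 1 \cdot \frac{1}{6}\right)}{7} = \frac{2 \left(-1 + \frac{1}{6}\right)}{7} = \frac{2}{7} \left(- \frac{5}{6}\right) = - \frac{5}{21} \approx -0.2381$)
$K{\left(r,G \right)} = -4 + 2 G r \left(3 + G\right)$ ($K{\left(r,G \right)} = \left(3 + G\right) 2 G r - 4 = 2 G \left(3 + G\right) r - 4 = 2 G r \left(3 + G\right) - 4 = -4 + 2 G r \left(3 + G\right)$)
$\left(-6 + K{\left(-2,v \right)}\right)^{2} = \left(-6 + \left(-4 + 2 \left(-2\right) \left(- \frac{5}{21}\right)^{2} + 6 \left(- \frac{5}{21}\right) \left(-2\right)\right)\right)^{2} = \left(-6 + \left(-4 + 2 \left(-2\right) \frac{25}{441} + \frac{20}{7}\right)\right)^{2} = \left(-6 - \frac{604}{441}\right)^{2} = \left(- \frac{3250}{441}\right)^{2} = \frac{10562500}{194481}$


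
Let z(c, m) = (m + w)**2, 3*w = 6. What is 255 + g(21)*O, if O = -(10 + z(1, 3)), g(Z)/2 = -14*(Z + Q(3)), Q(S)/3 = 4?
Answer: 32595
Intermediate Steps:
w = 2 (w = (1/3)*6 = 2)
Q(S) = 12 (Q(S) = 3*4 = 12)
g(Z) = -336 - 28*Z (g(Z) = 2*(-14*(Z + 12)) = 2*(-14*(12 + Z)) = 2*(-168 - 14*Z) = -336 - 28*Z)
z(c, m) = (2 + m)**2 (z(c, m) = (m + 2)**2 = (2 + m)**2)
O = -35 (O = -(10 + (2 + 3)**2) = -(10 + 5**2) = -(10 + 25) = -1*35 = -35)
255 + g(21)*O = 255 + (-336 - 28*21)*(-35) = 255 + (-336 - 588)*(-35) = 255 - 924*(-35) = 255 + 32340 = 32595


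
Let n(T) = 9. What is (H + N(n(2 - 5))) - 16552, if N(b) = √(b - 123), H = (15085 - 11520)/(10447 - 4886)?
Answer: -92042107/5561 + I*√114 ≈ -16551.0 + 10.677*I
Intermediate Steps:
H = 3565/5561 ≈ 0.64107
N(b) = √(-123 + b)
(H + N(n(2 - 5))) - 16552 = (3565/5561 + √(-123 + 9)) - 16552 = (3565/5561 + √(-114)) - 16552 = (3565/5561 + I*√114) - 16552 = -92042107/5561 + I*√114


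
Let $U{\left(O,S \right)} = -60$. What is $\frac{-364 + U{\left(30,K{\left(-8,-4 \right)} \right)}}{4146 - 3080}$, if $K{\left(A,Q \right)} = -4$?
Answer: $- \frac{212}{533} \approx -0.39775$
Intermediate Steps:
$\frac{-364 + U{\left(30,K{\left(-8,-4 \right)} \right)}}{4146 - 3080} = \frac{-364 - 60}{4146 - 3080} = - \frac{424}{1066} = \left(-424\right) \frac{1}{1066} = - \frac{212}{533}$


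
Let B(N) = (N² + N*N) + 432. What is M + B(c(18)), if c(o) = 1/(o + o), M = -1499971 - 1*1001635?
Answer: -1620760751/648 ≈ -2.5012e+6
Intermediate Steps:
M = -2501606 (M = -1499971 - 1001635 = -2501606)
c(o) = 1/(2*o)
B(N) = 432 + 2*N² (B(N) = (N² + N²) + 432 = 2*N² + 432 = 432 + 2*N²)
M + B(c(18)) = -2501606 + (432 + 2*((½)/18)²) = -2501606 + (432 + 2*((½)*(1/18))²) = -2501606 + (432 + 2*(1/36)²) = -2501606 + (432 + 2*(1/1296)) = -2501606 + (432 + 1/648) = -2501606 + 279937/648 = -1620760751/648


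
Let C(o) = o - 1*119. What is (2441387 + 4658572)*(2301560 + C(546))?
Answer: 16344013318533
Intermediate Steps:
C(o) = -119 + o (C(o) = o - 119 = -119 + o)
(2441387 + 4658572)*(2301560 + C(546)) = (2441387 + 4658572)*(2301560 + (-119 + 546)) = 7099959*(2301560 + 427) = 7099959*2301987 = 16344013318533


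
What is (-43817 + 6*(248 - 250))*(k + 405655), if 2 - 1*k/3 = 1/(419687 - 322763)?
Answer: -14010416182503/788 ≈ -1.7780e+10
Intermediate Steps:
k = 193847/32308 (k = 6 - 3/(419687 - 322763) = 6 - 3/96924 = 6 - 3*1/96924 = 6 - 1/32308 = 193847/32308 ≈ 6.0000)
(-43817 + 6*(248 - 250))*(k + 405655) = (-43817 + 6*(248 - 250))*(193847/32308 + 405655) = (-43817 + 6*(-2))*(13106095587/32308) = (-43817 - 12)*(13106095587/32308) = -43829*13106095587/32308 = -14010416182503/788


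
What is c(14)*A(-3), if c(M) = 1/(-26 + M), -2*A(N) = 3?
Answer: ⅛ ≈ 0.12500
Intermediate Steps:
A(N) = -3/2 (A(N) = -½*3 = -3/2)
c(14)*A(-3) = -3/2/(-26 + 14) = -3/2/(-12) = -1/12*(-3/2) = ⅛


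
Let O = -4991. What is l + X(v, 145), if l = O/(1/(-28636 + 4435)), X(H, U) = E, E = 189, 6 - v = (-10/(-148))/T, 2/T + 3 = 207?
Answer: 120787380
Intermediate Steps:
T = 1/102 (T = 2/(-3 + 207) = 2/204 = 2*(1/204) = 1/102 ≈ 0.0098039)
v = -33/37 (v = 6 - (-10/(-148))/1/102 = 6 - (-10*(-1/148))*102 = 6 - 5*102/74 = 6 - 1*255/37 = 6 - 255/37 = -33/37 ≈ -0.89189)
X(H, U) = 189
l = 120787191 (l = -4991/(1/(-28636 + 4435)) = -4991/(1/(-24201)) = -4991/(-1/24201) = -4991*(-24201) = 120787191)
l + X(v, 145) = 120787191 + 189 = 120787380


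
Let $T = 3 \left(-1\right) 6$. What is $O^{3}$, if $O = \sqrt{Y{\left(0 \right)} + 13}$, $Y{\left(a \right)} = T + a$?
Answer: $- 5 i \sqrt{5} \approx - 11.18 i$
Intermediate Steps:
$T = -18$ ($T = \left(-3\right) 6 = -18$)
$Y{\left(a \right)} = -18 + a$
$O = i \sqrt{5}$ ($O = \sqrt{\left(-18 + 0\right) + 13} = \sqrt{-18 + 13} = \sqrt{-5} = i \sqrt{5} \approx 2.2361 i$)
$O^{3} = \left(i \sqrt{5}\right)^{3} = - 5 i \sqrt{5}$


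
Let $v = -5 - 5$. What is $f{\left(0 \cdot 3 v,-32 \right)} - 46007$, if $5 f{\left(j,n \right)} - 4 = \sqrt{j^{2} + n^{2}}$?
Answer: $- \frac{229999}{5} \approx -46000.0$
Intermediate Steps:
$v = -10$
$f{\left(j,n \right)} = \frac{4}{5} + \frac{\sqrt{j^{2} + n^{2}}}{5}$
$f{\left(0 \cdot 3 v,-32 \right)} - 46007 = \left(\frac{4}{5} + \frac{\sqrt{\left(0 \cdot 3 \left(-10\right)\right)^{2} + \left(-32\right)^{2}}}{5}\right) - 46007 = \left(\frac{4}{5} + \frac{\sqrt{\left(0 \left(-10\right)\right)^{2} + 1024}}{5}\right) - 46007 = \left(\frac{4}{5} + \frac{\sqrt{0^{2} + 1024}}{5}\right) - 46007 = \left(\frac{4}{5} + \frac{\sqrt{0 + 1024}}{5}\right) - 46007 = \left(\frac{4}{5} + \frac{\sqrt{1024}}{5}\right) - 46007 = \left(\frac{4}{5} + \frac{1}{5} \cdot 32\right) - 46007 = \left(\frac{4}{5} + \frac{32}{5}\right) - 46007 = \frac{36}{5} - 46007 = - \frac{229999}{5}$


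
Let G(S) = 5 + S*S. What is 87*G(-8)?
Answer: 6003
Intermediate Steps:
G(S) = 5 + S²
87*G(-8) = 87*(5 + (-8)²) = 87*(5 + 64) = 87*69 = 6003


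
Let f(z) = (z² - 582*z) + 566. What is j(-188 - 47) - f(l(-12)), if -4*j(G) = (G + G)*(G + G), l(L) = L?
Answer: -62919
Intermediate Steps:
f(z) = 566 + z² - 582*z
j(G) = -G² (j(G) = -(G + G)*(G + G)/4 = -2*G*2*G/4 = -G²)
j(-188 - 47) - f(l(-12)) = -(-188 - 47)² - (566 + (-12)² - 582*(-12)) = -1*(-235)² - (566 + 144 + 6984) = -1*55225 - 1*7694 = -55225 - 7694 = -62919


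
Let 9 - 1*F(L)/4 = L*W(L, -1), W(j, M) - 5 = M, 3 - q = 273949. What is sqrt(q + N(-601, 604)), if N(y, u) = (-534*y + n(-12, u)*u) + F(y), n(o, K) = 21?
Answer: 2*sqrt(17331) ≈ 263.29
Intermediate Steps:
q = -273946 (q = 3 - 1*273949 = 3 - 273949 = -273946)
W(j, M) = 5 + M
F(L) = 36 - 16*L (F(L) = 36 - 4*L*(5 - 1) = 36 - 4*L*4 = 36 - 16*L)
N(y, u) = 36 - 550*y + 21*u (N(y, u) = (-534*y + 21*u) + (36 - 16*y) = 36 - 550*y + 21*u)
sqrt(q + N(-601, 604)) = sqrt(-273946 + (36 - 550*(-601) + 21*604)) = sqrt(-273946 + (36 + 330550 + 12684)) = sqrt(-273946 + 343270) = sqrt(69324) = 2*sqrt(17331)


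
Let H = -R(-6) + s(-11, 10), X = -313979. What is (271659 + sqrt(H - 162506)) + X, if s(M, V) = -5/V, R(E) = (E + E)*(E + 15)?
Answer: -42320 + I*sqrt(649594)/2 ≈ -42320.0 + 402.99*I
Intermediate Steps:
R(E) = 2*E*(15 + E) (R(E) = (2*E)*(15 + E) = 2*E*(15 + E))
H = 215/2 (H = -2*(-6)*(15 - 6) - 5/10 = -2*(-6)*9 - 5*1/10 = -1*(-108) - 1/2 = 108 - 1/2 = 215/2 ≈ 107.50)
(271659 + sqrt(H - 162506)) + X = (271659 + sqrt(215/2 - 162506)) - 313979 = (271659 + sqrt(-324797/2)) - 313979 = (271659 + I*sqrt(649594)/2) - 313979 = -42320 + I*sqrt(649594)/2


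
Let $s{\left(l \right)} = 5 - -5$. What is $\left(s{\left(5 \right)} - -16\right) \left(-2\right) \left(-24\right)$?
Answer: $1248$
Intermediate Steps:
$s{\left(l \right)} = 10$ ($s{\left(l \right)} = 5 + 5 = 10$)
$\left(s{\left(5 \right)} - -16\right) \left(-2\right) \left(-24\right) = \left(10 - -16\right) \left(-2\right) \left(-24\right) = \left(10 + 16\right) \left(-2\right) \left(-24\right) = 26 \left(-2\right) \left(-24\right) = \left(-52\right) \left(-24\right) = 1248$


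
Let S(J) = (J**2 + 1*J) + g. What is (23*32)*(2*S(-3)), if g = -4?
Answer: 2944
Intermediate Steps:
S(J) = -4 + J + J**2 (S(J) = (J**2 + 1*J) - 4 = (J**2 + J) - 4 = (J + J**2) - 4 = -4 + J + J**2)
(23*32)*(2*S(-3)) = (23*32)*(2*(-4 - 3 + (-3)**2)) = 736*(2*(-4 - 3 + 9)) = 736*(2*2) = 736*4 = 2944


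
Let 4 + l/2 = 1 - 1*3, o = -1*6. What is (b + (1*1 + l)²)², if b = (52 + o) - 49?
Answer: 13924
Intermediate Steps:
o = -6
l = -12 (l = -8 + 2*(1 - 1*3) = -8 + 2*(1 - 3) = -8 + 2*(-2) = -8 - 4 = -12)
b = -3 (b = (52 - 6) - 49 = 46 - 49 = -3)
(b + (1*1 + l)²)² = (-3 + (1*1 - 12)²)² = (-3 + (1 - 12)²)² = (-3 + (-11)²)² = (-3 + 121)² = 118² = 13924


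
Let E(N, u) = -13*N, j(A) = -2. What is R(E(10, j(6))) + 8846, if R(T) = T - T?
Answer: 8846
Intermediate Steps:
R(T) = 0
R(E(10, j(6))) + 8846 = 0 + 8846 = 8846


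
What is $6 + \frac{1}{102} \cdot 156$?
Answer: $\frac{128}{17} \approx 7.5294$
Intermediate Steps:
$6 + \frac{1}{102} \cdot 156 = 6 + \frac{26}{17} = \frac{128}{17}$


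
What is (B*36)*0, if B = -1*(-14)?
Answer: 0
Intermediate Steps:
B = 14
(B*36)*0 = (14*36)*0 = 504*0 = 0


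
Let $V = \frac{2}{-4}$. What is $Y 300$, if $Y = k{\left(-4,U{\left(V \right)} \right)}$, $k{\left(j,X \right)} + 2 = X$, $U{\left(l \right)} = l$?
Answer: $-750$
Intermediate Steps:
$V = - \frac{1}{2}$ ($V = 2 \left(- \frac{1}{4}\right) = - \frac{1}{2} \approx -0.5$)
$k{\left(j,X \right)} = -2 + X$
$Y = - \frac{5}{2}$ ($Y = -2 - \frac{1}{2} = - \frac{5}{2} \approx -2.5$)
$Y 300 = \left(- \frac{5}{2}\right) 300 = -750$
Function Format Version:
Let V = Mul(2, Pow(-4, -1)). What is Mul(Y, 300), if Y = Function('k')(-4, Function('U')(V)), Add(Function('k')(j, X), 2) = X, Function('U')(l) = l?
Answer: -750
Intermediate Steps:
V = Rational(-1, 2) (V = Mul(2, Rational(-1, 4)) = Rational(-1, 2) ≈ -0.50000)
Function('k')(j, X) = Add(-2, X)
Y = Rational(-5, 2) (Y = Add(-2, Rational(-1, 2)) = Rational(-5, 2) ≈ -2.5000)
Mul(Y, 300) = Mul(Rational(-5, 2), 300) = -750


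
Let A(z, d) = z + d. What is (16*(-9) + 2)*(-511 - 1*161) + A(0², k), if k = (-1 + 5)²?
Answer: 95440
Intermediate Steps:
k = 16 (k = 4² = 16)
A(z, d) = d + z
(16*(-9) + 2)*(-511 - 1*161) + A(0², k) = (16*(-9) + 2)*(-511 - 1*161) + (16 + 0²) = (-144 + 2)*(-511 - 161) + (16 + 0) = -142*(-672) + 16 = 95424 + 16 = 95440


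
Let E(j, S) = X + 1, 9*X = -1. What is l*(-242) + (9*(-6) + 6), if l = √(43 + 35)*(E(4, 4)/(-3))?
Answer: -48 + 1936*√78/27 ≈ 585.27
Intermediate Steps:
X = -⅑ (X = (⅑)*(-1) = -⅑ ≈ -0.11111)
E(j, S) = 8/9 (E(j, S) = -⅑ + 1 = 8/9)
l = -8*√78/27 (l = √(43 + 35)*((8/9)/(-3)) = √78*((8/9)*(-⅓)) = √78*(-8/27) = -8*√78/27 ≈ -2.6168)
l*(-242) + (9*(-6) + 6) = -8*√78/27*(-242) + (9*(-6) + 6) = 1936*√78/27 + (-54 + 6) = 1936*√78/27 - 48 = -48 + 1936*√78/27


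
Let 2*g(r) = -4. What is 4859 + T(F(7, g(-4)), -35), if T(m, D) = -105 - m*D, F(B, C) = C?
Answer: 4684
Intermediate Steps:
g(r) = -2 (g(r) = (1/2)*(-4) = -2)
T(m, D) = -105 - D*m
4859 + T(F(7, g(-4)), -35) = 4859 + (-105 - 1*(-35)*(-2)) = 4859 + (-105 - 70) = 4859 - 175 = 4684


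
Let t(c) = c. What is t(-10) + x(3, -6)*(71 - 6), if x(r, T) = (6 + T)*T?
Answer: -10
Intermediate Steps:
x(r, T) = T*(6 + T)
t(-10) + x(3, -6)*(71 - 6) = -10 + (-6*(6 - 6))*(71 - 6) = -10 - 6*0*65 = -10 + 0*65 = -10 + 0 = -10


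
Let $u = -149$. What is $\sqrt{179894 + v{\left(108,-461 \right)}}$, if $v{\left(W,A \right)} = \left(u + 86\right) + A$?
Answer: $3 \sqrt{19930} \approx 423.52$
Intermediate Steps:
$v{\left(W,A \right)} = -63 + A$ ($v{\left(W,A \right)} = \left(-149 + 86\right) + A = -63 + A$)
$\sqrt{179894 + v{\left(108,-461 \right)}} = \sqrt{179894 - 524} = \sqrt{179370} = 3 \sqrt{19930}$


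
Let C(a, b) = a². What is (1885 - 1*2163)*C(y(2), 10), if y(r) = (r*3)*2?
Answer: -40032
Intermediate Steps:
y(r) = 6*r (y(r) = (3*r)*2 = 6*r)
(1885 - 1*2163)*C(y(2), 10) = (1885 - 1*2163)*(6*2)² = (1885 - 2163)*12² = -278*144 = -40032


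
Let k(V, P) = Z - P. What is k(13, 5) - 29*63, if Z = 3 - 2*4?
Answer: -1837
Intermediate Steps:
Z = -5 (Z = 3 - 8 = -5)
k(V, P) = -5 - P
k(13, 5) - 29*63 = (-5 - 1*5) - 29*63 = (-5 - 5) - 1827 = -10 - 1827 = -1837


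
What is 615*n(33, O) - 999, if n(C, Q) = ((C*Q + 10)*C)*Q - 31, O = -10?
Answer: 64923936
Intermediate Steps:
n(C, Q) = -31 + C*Q*(10 + C*Q) (n(C, Q) = ((10 + C*Q)*C)*Q - 31 = (C*(10 + C*Q))*Q - 31 = C*Q*(10 + C*Q) - 31 = -31 + C*Q*(10 + C*Q))
615*n(33, O) - 999 = 615*(-31 + 33**2*(-10)**2 + 10*33*(-10)) - 999 = 615*(-31 + 1089*100 - 3300) - 999 = 615*(-31 + 108900 - 3300) - 999 = 615*105569 - 999 = 64924935 - 999 = 64923936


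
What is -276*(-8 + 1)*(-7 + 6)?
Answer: -1932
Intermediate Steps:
-276*(-8 + 1)*(-7 + 6) = -(-1932)*(-1) = -276*7 = -1932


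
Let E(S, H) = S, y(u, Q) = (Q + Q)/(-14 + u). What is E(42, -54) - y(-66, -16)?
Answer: 208/5 ≈ 41.600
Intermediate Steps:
y(u, Q) = 2*Q/(-14 + u) (y(u, Q) = (2*Q)/(-14 + u) = 2*Q/(-14 + u))
E(42, -54) - y(-66, -16) = 42 - 2*(-16)/(-14 - 66) = 42 - 2*(-16)/(-80) = 42 - 2*(-16)*(-1)/80 = 42 - 1*2/5 = 42 - 2/5 = 208/5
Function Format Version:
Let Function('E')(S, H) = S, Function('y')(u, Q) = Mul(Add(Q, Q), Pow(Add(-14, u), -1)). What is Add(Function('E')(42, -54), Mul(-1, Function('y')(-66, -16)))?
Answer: Rational(208, 5) ≈ 41.600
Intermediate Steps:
Function('y')(u, Q) = Mul(2, Q, Pow(Add(-14, u), -1)) (Function('y')(u, Q) = Mul(Mul(2, Q), Pow(Add(-14, u), -1)) = Mul(2, Q, Pow(Add(-14, u), -1)))
Add(Function('E')(42, -54), Mul(-1, Function('y')(-66, -16))) = Add(42, Mul(-1, Mul(2, -16, Pow(Add(-14, -66), -1)))) = Add(42, Mul(-1, Mul(2, -16, Pow(-80, -1)))) = Add(42, Mul(-1, Mul(2, -16, Rational(-1, 80)))) = Add(42, Mul(-1, Rational(2, 5))) = Add(42, Rational(-2, 5)) = Rational(208, 5)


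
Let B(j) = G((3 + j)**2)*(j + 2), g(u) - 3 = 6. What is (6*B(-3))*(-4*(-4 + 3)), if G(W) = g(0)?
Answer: -216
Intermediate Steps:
g(u) = 9 (g(u) = 3 + 6 = 9)
G(W) = 9
B(j) = 18 + 9*j (B(j) = 9*(j + 2) = 9*(2 + j) = 18 + 9*j)
(6*B(-3))*(-4*(-4 + 3)) = (6*(18 + 9*(-3)))*(-4*(-4 + 3)) = (6*(18 - 27))*(-4*(-1)) = (6*(-9))*4 = -54*4 = -216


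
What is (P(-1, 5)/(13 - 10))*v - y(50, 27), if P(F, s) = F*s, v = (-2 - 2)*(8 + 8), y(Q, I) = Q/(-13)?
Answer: 4310/39 ≈ 110.51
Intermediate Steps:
y(Q, I) = -Q/13 (y(Q, I) = Q*(-1/13) = -Q/13)
v = -64 (v = -4*16 = -64)
(P(-1, 5)/(13 - 10))*v - y(50, 27) = ((-1*5)/(13 - 10))*(-64) - (-1)*50/13 = -5/3*(-64) - 1*(-50/13) = -5*⅓*(-64) + 50/13 = -5/3*(-64) + 50/13 = 320/3 + 50/13 = 4310/39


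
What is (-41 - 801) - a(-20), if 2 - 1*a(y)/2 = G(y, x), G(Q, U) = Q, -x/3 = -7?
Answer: -886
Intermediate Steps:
x = 21 (x = -3*(-7) = 21)
a(y) = 4 - 2*y
(-41 - 801) - a(-20) = (-41 - 801) - (4 - 2*(-20)) = -842 - (4 + 40) = -842 - 1*44 = -842 - 44 = -886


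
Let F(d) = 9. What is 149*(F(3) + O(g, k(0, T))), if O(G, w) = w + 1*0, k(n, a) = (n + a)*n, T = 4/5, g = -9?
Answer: 1341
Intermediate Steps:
T = ⅘ (T = 4*(⅕) = ⅘ ≈ 0.80000)
k(n, a) = n*(a + n) (k(n, a) = (a + n)*n = n*(a + n))
O(G, w) = w (O(G, w) = w + 0 = w)
149*(F(3) + O(g, k(0, T))) = 149*(9 + 0*(⅘ + 0)) = 149*(9 + 0*(⅘)) = 149*(9 + 0) = 149*9 = 1341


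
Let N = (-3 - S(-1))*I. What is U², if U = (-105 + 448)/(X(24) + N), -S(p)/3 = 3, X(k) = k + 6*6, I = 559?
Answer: 117649/11655396 ≈ 0.010094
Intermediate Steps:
X(k) = 36 + k (X(k) = k + 36 = 36 + k)
S(p) = -9 (S(p) = -3*3 = -9)
N = 3354 (N = (-3 - 1*(-9))*559 = (-3 + 9)*559 = 6*559 = 3354)
U = 343/3414 (U = (-105 + 448)/((36 + 24) + 3354) = 343/(60 + 3354) = 343/3414 ≈ 0.10047)
U² = (343/3414)² = 117649/11655396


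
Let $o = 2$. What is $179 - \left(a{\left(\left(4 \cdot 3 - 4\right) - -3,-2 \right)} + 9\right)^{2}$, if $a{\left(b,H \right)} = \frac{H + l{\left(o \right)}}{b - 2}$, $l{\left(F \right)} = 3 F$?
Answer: $\frac{7274}{81} \approx 89.802$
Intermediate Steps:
$a{\left(b,H \right)} = \frac{6 + H}{-2 + b}$ ($a{\left(b,H \right)} = \frac{H + 3 \cdot 2}{b - 2} = \frac{H + 6}{-2 + b} = \frac{6 + H}{-2 + b}$)
$179 - \left(a{\left(\left(4 \cdot 3 - 4\right) - -3,-2 \right)} + 9\right)^{2} = 179 - \left(\frac{6 - 2}{-2 + \left(\left(4 \cdot 3 - 4\right) - -3\right)} + 9\right)^{2} = 179 - \left(\frac{1}{-2 + \left(\left(12 - 4\right) + 3\right)} 4 + 9\right)^{2} = 179 - \left(\frac{1}{-2 + \left(8 + 3\right)} 4 + 9\right)^{2} = 179 - \left(\frac{1}{-2 + 11} \cdot 4 + 9\right)^{2} = 179 - \left(\frac{1}{9} \cdot 4 + 9\right)^{2} = 179 - \left(\frac{4}{9} + 9\right)^{2} = 179 - \left(\frac{85}{9}\right)^{2} = 179 - \frac{7225}{81} = \frac{7274}{81}$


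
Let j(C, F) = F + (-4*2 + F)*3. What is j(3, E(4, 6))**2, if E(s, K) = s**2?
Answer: 1600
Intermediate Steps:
j(C, F) = -24 + 4*F (j(C, F) = F + (-8 + F)*3 = F + (-24 + 3*F) = -24 + 4*F)
j(3, E(4, 6))**2 = (-24 + 4*4**2)**2 = (-24 + 4*16)**2 = (-24 + 64)**2 = 40**2 = 1600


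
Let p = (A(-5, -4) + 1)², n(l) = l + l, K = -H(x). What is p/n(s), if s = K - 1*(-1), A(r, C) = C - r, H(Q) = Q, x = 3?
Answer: -1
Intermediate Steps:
K = -3 (K = -1*3 = -3)
s = -2 (s = -3 - 1*(-1) = -3 + 1 = -2)
n(l) = 2*l
p = 4 (p = ((-4 - 1*(-5)) + 1)² = ((-4 + 5) + 1)² = (1 + 1)² = 2² = 4)
p/n(s) = 4/((2*(-2))) = 4/(-4) = 4*(-¼) = -1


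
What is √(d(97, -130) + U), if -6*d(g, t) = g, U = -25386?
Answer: I*√914478/6 ≈ 159.38*I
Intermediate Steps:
d(g, t) = -g/6
√(d(97, -130) + U) = √(-⅙*97 - 25386) = √(-97/6 - 25386) = √(-152413/6) = I*√914478/6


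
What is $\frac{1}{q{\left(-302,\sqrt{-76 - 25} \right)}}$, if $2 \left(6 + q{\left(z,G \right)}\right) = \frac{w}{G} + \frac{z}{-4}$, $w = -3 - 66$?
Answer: $\frac{51308}{1648073} - \frac{552 i \sqrt{101}}{1648073} \approx 0.031132 - 0.0033661 i$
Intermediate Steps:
$w = -69$ ($w = -3 - 66 = -69$)
$q{\left(z,G \right)} = -6 - \frac{69}{2 G} - \frac{z}{8}$ ($q{\left(z,G \right)} = -6 + \frac{- \frac{69}{G} + \frac{z}{-4}}{2} = -6 + \frac{- \frac{69}{G} + z \left(- \frac{1}{4}\right)}{2} = -6 + \frac{- \frac{69}{G} - \frac{z}{4}}{2} = -6 - \left(\frac{z}{8} + \frac{69}{2 G}\right) = -6 - \frac{69}{2 G} - \frac{z}{8}$)
$\frac{1}{q{\left(-302,\sqrt{-76 - 25} \right)}} = \frac{1}{\frac{1}{8} \frac{1}{\sqrt{-76 - 25}} \left(-276 + \sqrt{-76 - 25} \left(-48 - -302\right)\right)} = \frac{1}{\frac{1}{8} \frac{1}{\sqrt{-101}} \left(-276 + \sqrt{-101} \left(-48 + 302\right)\right)} = \frac{1}{\frac{1}{8} \frac{1}{i \sqrt{101}} \left(-276 + i \sqrt{101} \cdot 254\right)} = \frac{1}{\frac{1}{8} \left(- \frac{i \sqrt{101}}{101}\right) \left(-276 + 254 i \sqrt{101}\right)} = \frac{1}{\left(- \frac{1}{808}\right) i \sqrt{101} \left(-276 + 254 i \sqrt{101}\right)} = \frac{8 i \sqrt{101}}{-276 + 254 i \sqrt{101}}$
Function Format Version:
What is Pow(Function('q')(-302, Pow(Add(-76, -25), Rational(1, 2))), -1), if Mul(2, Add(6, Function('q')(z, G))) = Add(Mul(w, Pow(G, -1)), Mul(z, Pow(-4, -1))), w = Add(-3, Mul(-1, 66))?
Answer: Add(Rational(51308, 1648073), Mul(Rational(-552, 1648073), I, Pow(101, Rational(1, 2)))) ≈ Add(0.031132, Mul(-0.0033661, I))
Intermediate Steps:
w = -69 (w = Add(-3, -66) = -69)
Function('q')(z, G) = Add(-6, Mul(Rational(-69, 2), Pow(G, -1)), Mul(Rational(-1, 8), z)) (Function('q')(z, G) = Add(-6, Mul(Rational(1, 2), Add(Mul(-69, Pow(G, -1)), Mul(z, Pow(-4, -1))))) = Add(-6, Mul(Rational(1, 2), Add(Mul(-69, Pow(G, -1)), Mul(z, Rational(-1, 4))))) = Add(-6, Mul(Rational(1, 2), Add(Mul(-69, Pow(G, -1)), Mul(Rational(-1, 4), z)))) = Add(-6, Add(Mul(Rational(-69, 2), Pow(G, -1)), Mul(Rational(-1, 8), z))) = Add(-6, Mul(Rational(-69, 2), Pow(G, -1)), Mul(Rational(-1, 8), z)))
Pow(Function('q')(-302, Pow(Add(-76, -25), Rational(1, 2))), -1) = Pow(Mul(Rational(1, 8), Pow(Pow(Add(-76, -25), Rational(1, 2)), -1), Add(-276, Mul(Pow(Add(-76, -25), Rational(1, 2)), Add(-48, Mul(-1, -302))))), -1) = Pow(Mul(Rational(1, 8), Pow(Pow(-101, Rational(1, 2)), -1), Add(-276, Mul(Pow(-101, Rational(1, 2)), Add(-48, 302)))), -1) = Pow(Mul(Rational(1, 8), Pow(Mul(I, Pow(101, Rational(1, 2))), -1), Add(-276, Mul(Mul(I, Pow(101, Rational(1, 2))), 254))), -1) = Pow(Mul(Rational(1, 8), Mul(Rational(-1, 101), I, Pow(101, Rational(1, 2))), Add(-276, Mul(254, I, Pow(101, Rational(1, 2))))), -1) = Pow(Mul(Rational(-1, 808), I, Pow(101, Rational(1, 2)), Add(-276, Mul(254, I, Pow(101, Rational(1, 2))))), -1) = Mul(8, I, Pow(101, Rational(1, 2)), Pow(Add(-276, Mul(254, I, Pow(101, Rational(1, 2)))), -1))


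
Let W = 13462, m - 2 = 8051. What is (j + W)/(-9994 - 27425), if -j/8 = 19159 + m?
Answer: 68078/12473 ≈ 5.4580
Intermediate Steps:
m = 8053 (m = 2 + 8051 = 8053)
j = -217696 (j = -8*(19159 + 8053) = -8*27212 = -217696)
(j + W)/(-9994 - 27425) = (-217696 + 13462)/(-9994 - 27425) = -204234/(-37419) = -204234*(-1/37419) = 68078/12473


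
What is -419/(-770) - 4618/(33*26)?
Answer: -145289/30030 ≈ -4.8381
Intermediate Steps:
-419/(-770) - 4618/(33*26) = -419*(-1/770) - 4618/858 = 419/770 - 4618*1/858 = 419/770 - 2309/429 = -145289/30030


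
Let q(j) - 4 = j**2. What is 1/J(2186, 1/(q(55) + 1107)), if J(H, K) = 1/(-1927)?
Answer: -1927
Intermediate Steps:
q(j) = 4 + j**2
J(H, K) = -1/1927
1/J(2186, 1/(q(55) + 1107)) = 1/(-1/1927) = -1927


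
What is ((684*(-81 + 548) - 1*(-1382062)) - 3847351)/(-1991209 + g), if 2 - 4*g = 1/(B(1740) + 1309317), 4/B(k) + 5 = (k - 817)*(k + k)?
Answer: 79687178826315852/73944112792019317 ≈ 1.0777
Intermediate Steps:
B(k) = 4/(-5 + 2*k*(-817 + k)) (B(k) = 4/(-5 + (k - 817)*(k + k)) = 4/(-5 + (-817 + k)*(2*k)) = 4/(-5 + 2*k*(-817 + k)))
g = 8411140848163/16822288120396 (g = ½ - 1/(4*(4/(-5 - 1634*1740 + 2*1740²) + 1309317)) = ½ - 1/(4*(4/(-5 - 2843160 + 2*3027600) + 1309317)) = ½ - 1/(4*(4/(-5 - 2843160 + 6055200) + 1309317)) = ½ - 1/(4*(4/3212035 + 1309317)) = ½ - 1/(4*4205572030099/3212035) = ½ - ¼*3212035/4205572030099 = ½ - 3212035/16822288120396 = 8411140848163/16822288120396 ≈ 0.50000)
((684*(-81 + 548) - 1*(-1382062)) - 3847351)/(-1991209 + g) = ((684*(-81 + 548) - 1*(-1382062)) - 3847351)/(-1991209 + 8411140848163/16822288120396) = ((684*467 + 1382062) - 3847351)/(-33496683094784750601/16822288120396) = ((319428 + 1382062) - 3847351)*(-16822288120396/33496683094784750601) = (1701490 - 3847351)*(-16822288120396/33496683094784750601) = -2145861*(-16822288120396/33496683094784750601) = 79687178826315852/73944112792019317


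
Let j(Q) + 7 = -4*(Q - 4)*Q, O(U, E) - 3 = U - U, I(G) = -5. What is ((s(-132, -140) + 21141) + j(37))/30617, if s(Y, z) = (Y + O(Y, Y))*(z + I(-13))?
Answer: 34955/30617 ≈ 1.1417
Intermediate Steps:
O(U, E) = 3 (O(U, E) = 3 + (U - U) = 3 + 0 = 3)
s(Y, z) = (-5 + z)*(3 + Y) (s(Y, z) = (Y + 3)*(z - 5) = (3 + Y)*(-5 + z) = (-5 + z)*(3 + Y))
j(Q) = -7 - 4*Q*(-4 + Q) (j(Q) = -7 - 4*(Q - 4)*Q = -7 - 4*(-4 + Q)*Q = -7 - 4*Q*(-4 + Q))
((s(-132, -140) + 21141) + j(37))/30617 = (((-15 - 5*(-132) + 3*(-140) - 132*(-140)) + 21141) + (-7 - 4*37² + 16*37))/30617 = (((-15 + 660 - 420 + 18480) + 21141) + (-7 - 4*1369 + 592))*(1/30617) = ((18705 + 21141) + (-7 - 5476 + 592))*(1/30617) = (39846 - 4891)*(1/30617) = 34955*(1/30617) = 34955/30617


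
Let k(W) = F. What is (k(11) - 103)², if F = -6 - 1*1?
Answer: 12100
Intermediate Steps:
F = -7 (F = -6 - 1 = -7)
k(W) = -7
(k(11) - 103)² = (-7 - 103)² = (-110)² = 12100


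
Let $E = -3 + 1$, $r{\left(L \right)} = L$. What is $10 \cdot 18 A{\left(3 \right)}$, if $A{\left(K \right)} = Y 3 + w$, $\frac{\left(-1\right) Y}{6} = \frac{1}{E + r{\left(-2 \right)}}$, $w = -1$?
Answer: $630$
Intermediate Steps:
$E = -2$
$Y = \frac{3}{2}$ ($Y = - \frac{6}{-2 - 2} = - \frac{6}{-4} = \left(-6\right) \left(- \frac{1}{4}\right) = \frac{3}{2} \approx 1.5$)
$A{\left(K \right)} = \frac{7}{2}$ ($A{\left(K \right)} = \frac{3}{2} \cdot 3 - 1 = \frac{9}{2} - 1 = \frac{7}{2}$)
$10 \cdot 18 A{\left(3 \right)} = 10 \cdot 18 \cdot \frac{7}{2} = 180 \cdot \frac{7}{2} = 630$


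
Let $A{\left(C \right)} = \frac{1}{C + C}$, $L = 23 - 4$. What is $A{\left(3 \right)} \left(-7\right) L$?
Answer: $- \frac{133}{6} \approx -22.167$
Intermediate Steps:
$L = 19$ ($L = 23 - 4 = 19$)
$A{\left(C \right)} = \frac{1}{2 C}$
$A{\left(3 \right)} \left(-7\right) L = \frac{1}{2 \cdot 3} \left(-7\right) 19 = \frac{1}{2} \cdot \frac{1}{3} \left(-7\right) 19 = \frac{1}{6} \left(-7\right) 19 = \left(- \frac{7}{6}\right) 19 = - \frac{133}{6}$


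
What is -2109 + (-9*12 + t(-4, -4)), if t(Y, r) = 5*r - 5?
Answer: -2242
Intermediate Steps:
t(Y, r) = -5 + 5*r
-2109 + (-9*12 + t(-4, -4)) = -2109 + (-9*12 + (-5 + 5*(-4))) = -2109 + (-108 + (-5 - 20)) = -2109 + (-108 - 25) = -2109 - 133 = -2242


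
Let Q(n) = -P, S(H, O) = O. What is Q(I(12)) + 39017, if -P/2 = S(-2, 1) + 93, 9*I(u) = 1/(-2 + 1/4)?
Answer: 39205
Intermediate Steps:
I(u) = -4/63 (I(u) = 1/(9*(-2 + 1/4)) = 1/(9*(-2 + ¼)) = 1/(9*(-7/4)) = (⅑)*(-4/7) = -4/63)
P = -188 (P = -2*(1 + 93) = -2*94 = -188)
Q(n) = 188 (Q(n) = -1*(-188) = 188)
Q(I(12)) + 39017 = 188 + 39017 = 39205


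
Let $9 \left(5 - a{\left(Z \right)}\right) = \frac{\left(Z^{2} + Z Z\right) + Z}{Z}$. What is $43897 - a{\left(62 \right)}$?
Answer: $\frac{395153}{9} \approx 43906.0$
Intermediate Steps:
$a{\left(Z \right)} = 5 - \frac{Z + 2 Z^{2}}{9 Z}$ ($a{\left(Z \right)} = 5 - \frac{\left(\left(Z^{2} + Z Z\right) + Z\right) \frac{1}{Z}}{9} = 5 - \frac{\left(\left(Z^{2} + Z^{2}\right) + Z\right) \frac{1}{Z}}{9} = 5 - \frac{\left(2 Z^{2} + Z\right) \frac{1}{Z}}{9} = 5 - \frac{\left(Z + 2 Z^{2}\right) \frac{1}{Z}}{9} = 5 - \frac{\frac{1}{Z} \left(Z + 2 Z^{2}\right)}{9} = 5 - \frac{Z + 2 Z^{2}}{9 Z}$)
$43897 - a{\left(62 \right)} = 43897 - \left(\frac{44}{9} - \frac{124}{9}\right) = 43897 - - \frac{80}{9} = 43897 + \frac{80}{9} = \frac{395153}{9}$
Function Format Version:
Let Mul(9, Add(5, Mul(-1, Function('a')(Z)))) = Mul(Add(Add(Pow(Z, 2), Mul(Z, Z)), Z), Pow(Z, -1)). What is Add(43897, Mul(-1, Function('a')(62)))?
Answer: Rational(395153, 9) ≈ 43906.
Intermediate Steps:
Function('a')(Z) = Add(5, Mul(Rational(-1, 9), Pow(Z, -1), Add(Z, Mul(2, Pow(Z, 2))))) (Function('a')(Z) = Add(5, Mul(Rational(-1, 9), Mul(Add(Add(Pow(Z, 2), Mul(Z, Z)), Z), Pow(Z, -1)))) = Add(5, Mul(Rational(-1, 9), Mul(Add(Add(Pow(Z, 2), Pow(Z, 2)), Z), Pow(Z, -1)))) = Add(5, Mul(Rational(-1, 9), Mul(Add(Mul(2, Pow(Z, 2)), Z), Pow(Z, -1)))) = Add(5, Mul(Rational(-1, 9), Mul(Add(Z, Mul(2, Pow(Z, 2))), Pow(Z, -1)))) = Add(5, Mul(Rational(-1, 9), Mul(Pow(Z, -1), Add(Z, Mul(2, Pow(Z, 2)))))) = Add(5, Mul(Rational(-1, 9), Pow(Z, -1), Add(Z, Mul(2, Pow(Z, 2))))))
Add(43897, Mul(-1, Function('a')(62))) = Add(43897, Mul(-1, Add(Rational(44, 9), Mul(Rational(-2, 9), 62)))) = Add(43897, Mul(-1, Add(Rational(44, 9), Rational(-124, 9)))) = Add(43897, Mul(-1, Rational(-80, 9))) = Add(43897, Rational(80, 9)) = Rational(395153, 9)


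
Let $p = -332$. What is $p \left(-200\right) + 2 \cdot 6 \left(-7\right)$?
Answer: $66316$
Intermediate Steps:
$p \left(-200\right) + 2 \cdot 6 \left(-7\right) = \left(-332\right) \left(-200\right) + 2 \cdot 6 \left(-7\right) = 66400 + 12 \left(-7\right) = 66400 - 84 = 66316$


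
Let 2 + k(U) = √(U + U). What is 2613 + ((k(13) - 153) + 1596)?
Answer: 4054 + √26 ≈ 4059.1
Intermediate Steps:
k(U) = -2 + √2*√U (k(U) = -2 + √(U + U) = -2 + √(2*U) = -2 + √2*√U)
2613 + ((k(13) - 153) + 1596) = 2613 + (((-2 + √2*√13) - 153) + 1596) = 2613 + (((-2 + √26) - 153) + 1596) = 2613 + ((-155 + √26) + 1596) = 2613 + (1441 + √26) = 4054 + √26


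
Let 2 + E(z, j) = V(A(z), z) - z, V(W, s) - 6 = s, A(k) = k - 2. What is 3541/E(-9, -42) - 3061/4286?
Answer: 7582241/8572 ≈ 884.54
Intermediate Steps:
A(k) = -2 + k
V(W, s) = 6 + s
E(z, j) = 4 (E(z, j) = -2 + ((6 + z) - z) = -2 + 6 = 4)
3541/E(-9, -42) - 3061/4286 = 3541/4 - 3061/4286 = 7582241/8572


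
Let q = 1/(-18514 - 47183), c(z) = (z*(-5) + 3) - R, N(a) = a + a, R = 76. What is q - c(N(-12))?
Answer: -3087760/65697 ≈ -47.000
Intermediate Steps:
N(a) = 2*a
c(z) = -73 - 5*z (c(z) = (z*(-5) + 3) - 1*76 = (-5*z + 3) - 76 = (3 - 5*z) - 76 = -73 - 5*z)
q = -1/65697 (q = 1/(-65697) = -1/65697 ≈ -1.5221e-5)
q - c(N(-12)) = -1/65697 - (-73 - 10*(-12)) = -1/65697 - (-73 - 5*(-24)) = -1/65697 - (-73 + 120) = -1/65697 - 1*47 = -1/65697 - 47 = -3087760/65697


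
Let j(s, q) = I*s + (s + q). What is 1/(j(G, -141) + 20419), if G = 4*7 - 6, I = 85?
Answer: 1/22170 ≈ 4.5106e-5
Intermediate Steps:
G = 22 (G = 28 - 6 = 22)
j(s, q) = q + 86*s (j(s, q) = 85*s + (s + q) = 85*s + (q + s) = q + 86*s)
1/(j(G, -141) + 20419) = 1/((-141 + 86*22) + 20419) = 1/((-141 + 1892) + 20419) = 1/(1751 + 20419) = 1/22170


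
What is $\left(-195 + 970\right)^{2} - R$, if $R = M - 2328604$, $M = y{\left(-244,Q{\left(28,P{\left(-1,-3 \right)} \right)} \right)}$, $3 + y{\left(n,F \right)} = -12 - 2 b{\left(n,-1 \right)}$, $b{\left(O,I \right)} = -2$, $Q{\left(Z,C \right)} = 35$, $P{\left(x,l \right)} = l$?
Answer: $2929240$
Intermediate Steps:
$y{\left(n,F \right)} = -11$ ($y{\left(n,F \right)} = -3 - 8 = -11$)
$M = -11$
$R = -2328615$ ($R = -11 - 2328604 = -2328615$)
$\left(-195 + 970\right)^{2} - R = \left(-195 + 970\right)^{2} - -2328615 = 775^{2} + 2328615 = 600625 + 2328615 = 2929240$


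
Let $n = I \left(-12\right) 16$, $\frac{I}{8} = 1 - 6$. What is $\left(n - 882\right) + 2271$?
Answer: $9069$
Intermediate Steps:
$I = -40$ ($I = 8 \left(1 - 6\right) = 8 \left(-5\right) = -40$)
$n = 7680$ ($n = \left(-40\right) \left(-12\right) 16 = 480 \cdot 16 = 7680$)
$\left(n - 882\right) + 2271 = \left(7680 - 882\right) + 2271 = 6798 + 2271 = 9069$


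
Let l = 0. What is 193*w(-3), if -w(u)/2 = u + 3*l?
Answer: 1158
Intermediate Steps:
w(u) = -2*u (w(u) = -2*(u + 3*0) = -2*(u + 0) = -2*u)
193*w(-3) = 193*(-2*(-3)) = 193*6 = 1158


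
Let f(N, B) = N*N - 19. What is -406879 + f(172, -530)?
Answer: -377314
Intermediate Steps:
f(N, B) = -19 + N² (f(N, B) = N² - 19 = -19 + N²)
-406879 + f(172, -530) = -406879 + (-19 + 172²) = -406879 + (-19 + 29584) = -406879 + 29565 = -377314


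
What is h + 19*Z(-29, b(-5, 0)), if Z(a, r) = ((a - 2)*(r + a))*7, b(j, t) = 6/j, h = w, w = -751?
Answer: 618818/5 ≈ 1.2376e+5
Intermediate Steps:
h = -751
Z(a, r) = 7*(-2 + a)*(a + r) (Z(a, r) = ((-2 + a)*(a + r))*7 = 7*(-2 + a)*(a + r))
h + 19*Z(-29, b(-5, 0)) = -751 + 19*(-14*(-29) - 84/(-5) + 7*(-29)² + 7*(-29)*(6/(-5))) = -751 + 19*(406 - 84*(-1)/5 + 7*841 + 7*(-29)*(6*(-⅕))) = -751 + 19*(406 - 14*(-6/5) + 5887 + 7*(-29)*(-6/5)) = -751 + 19*(406 + 84/5 + 5887 + 1218/5) = -751 + 19*(32767/5) = -751 + 622573/5 = 618818/5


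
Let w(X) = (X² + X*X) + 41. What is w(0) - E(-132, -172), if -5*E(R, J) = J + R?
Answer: -99/5 ≈ -19.800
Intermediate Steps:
w(X) = 41 + 2*X² (w(X) = (X² + X²) + 41 = 2*X² + 41 = 41 + 2*X²)
E(R, J) = -J/5 - R/5 (E(R, J) = -(J + R)/5 = -J/5 - R/5)
w(0) - E(-132, -172) = (41 + 2*0²) - (-⅕*(-172) - ⅕*(-132)) = (41 + 2*0) - (172/5 + 132/5) = (41 + 0) - 1*304/5 = 41 - 304/5 = -99/5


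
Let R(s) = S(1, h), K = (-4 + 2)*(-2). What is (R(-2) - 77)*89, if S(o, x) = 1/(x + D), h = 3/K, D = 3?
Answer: -102439/15 ≈ -6829.3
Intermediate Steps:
K = 4 (K = -2*(-2) = 4)
h = ¾ (h = 3/4 = 3*(¼) = ¾ ≈ 0.75000)
S(o, x) = 1/(3 + x) (S(o, x) = 1/(x + 3) = 1/(3 + x))
R(s) = 4/15 (R(s) = 1/(3 + ¾) = 1/(15/4) = 4/15)
(R(-2) - 77)*89 = (4/15 - 77)*89 = -1151/15*89 = -102439/15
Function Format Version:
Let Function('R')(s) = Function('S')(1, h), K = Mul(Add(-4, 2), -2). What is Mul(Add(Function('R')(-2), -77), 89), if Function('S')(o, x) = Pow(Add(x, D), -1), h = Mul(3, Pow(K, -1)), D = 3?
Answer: Rational(-102439, 15) ≈ -6829.3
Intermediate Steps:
K = 4 (K = Mul(-2, -2) = 4)
h = Rational(3, 4) (h = Mul(3, Pow(4, -1)) = Mul(3, Rational(1, 4)) = Rational(3, 4) ≈ 0.75000)
Function('S')(o, x) = Pow(Add(3, x), -1) (Function('S')(o, x) = Pow(Add(x, 3), -1) = Pow(Add(3, x), -1))
Function('R')(s) = Rational(4, 15) (Function('R')(s) = Pow(Add(3, Rational(3, 4)), -1) = Pow(Rational(15, 4), -1) = Rational(4, 15))
Mul(Add(Function('R')(-2), -77), 89) = Mul(Add(Rational(4, 15), -77), 89) = Mul(Rational(-1151, 15), 89) = Rational(-102439, 15)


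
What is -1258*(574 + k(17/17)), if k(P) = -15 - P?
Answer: -701964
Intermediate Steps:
-1258*(574 + k(17/17)) = -1258*(574 + (-15 - 17/17)) = -1258*(574 + (-15 - 1*1)) = -1258*(574 + (-15 - 1)) = -1258*(574 - 16) = -1258*558 = -701964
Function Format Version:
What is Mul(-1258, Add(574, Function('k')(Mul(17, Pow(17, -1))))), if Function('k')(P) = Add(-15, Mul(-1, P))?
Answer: -701964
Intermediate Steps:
Mul(-1258, Add(574, Function('k')(Mul(17, Pow(17, -1))))) = Mul(-1258, Add(574, Add(-15, Mul(-1, Mul(17, Pow(17, -1)))))) = Mul(-1258, Add(574, Add(-15, Mul(-1, Mul(17, Rational(1, 17)))))) = Mul(-1258, Add(574, Add(-15, Mul(-1, 1)))) = Mul(-1258, Add(574, Add(-15, -1))) = Mul(-1258, Add(574, -16)) = Mul(-1258, 558) = -701964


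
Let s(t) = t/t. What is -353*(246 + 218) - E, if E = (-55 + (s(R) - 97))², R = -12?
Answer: -186593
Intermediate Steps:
s(t) = 1
E = 22801 (E = (-55 + (1 - 97))² = (-55 - 96)² = (-151)² = 22801)
-353*(246 + 218) - E = -353*(246 + 218) - 1*22801 = -353*464 - 22801 = -163792 - 22801 = -186593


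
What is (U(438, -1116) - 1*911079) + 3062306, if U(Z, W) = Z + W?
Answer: 2150549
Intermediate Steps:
U(Z, W) = W + Z
(U(438, -1116) - 1*911079) + 3062306 = ((-1116 + 438) - 1*911079) + 3062306 = (-678 - 911079) + 3062306 = -911757 + 3062306 = 2150549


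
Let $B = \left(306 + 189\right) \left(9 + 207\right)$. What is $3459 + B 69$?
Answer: $7380939$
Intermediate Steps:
$B = 106920$ ($B = 495 \cdot 216 = 106920$)
$3459 + B 69 = 3459 + 106920 \cdot 69 = 3459 + 7377480 = 7380939$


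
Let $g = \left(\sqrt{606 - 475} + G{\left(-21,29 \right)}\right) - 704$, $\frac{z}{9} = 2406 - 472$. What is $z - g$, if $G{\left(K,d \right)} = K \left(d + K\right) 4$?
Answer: $18782 - \sqrt{131} \approx 18771.0$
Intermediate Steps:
$G{\left(K,d \right)} = 4 K \left(K + d\right)$ ($G{\left(K,d \right)} = K \left(K + d\right) 4 = 4 K \left(K + d\right)$)
$z = 17406$ ($z = 9 \left(2406 - 472\right) = 9 \cdot 1934 = 17406$)
$g = -1376 + \sqrt{131}$ ($g = \left(\sqrt{606 - 475} + 4 \left(-21\right) \left(-21 + 29\right)\right) - 704 = \left(\sqrt{131} + 4 \left(-21\right) 8\right) - 704 = \left(\sqrt{131} - 672\right) - 704 = \left(-672 + \sqrt{131}\right) - 704 = -1376 + \sqrt{131} \approx -1364.6$)
$z - g = 17406 - \left(-1376 + \sqrt{131}\right) = 17406 + \left(1376 - \sqrt{131}\right) = 18782 - \sqrt{131}$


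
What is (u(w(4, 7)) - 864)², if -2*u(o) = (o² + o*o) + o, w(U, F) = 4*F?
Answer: 2762244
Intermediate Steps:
u(o) = -o² - o/2 (u(o) = -((o² + o*o) + o)/2 = -((o² + o²) + o)/2 = -(2*o² + o)/2 = -(o + 2*o²)/2 = -o² - o/2)
(u(w(4, 7)) - 864)² = (-4*7*(½ + 4*7) - 864)² = (-1*28*(½ + 28) - 864)² = (-1*28*57/2 - 864)² = (-798 - 864)² = (-1662)² = 2762244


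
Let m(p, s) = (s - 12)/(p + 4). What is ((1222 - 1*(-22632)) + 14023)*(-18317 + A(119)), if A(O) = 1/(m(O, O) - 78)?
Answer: -6582018935254/9487 ≈ -6.9379e+8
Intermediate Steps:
m(p, s) = (-12 + s)/(4 + p)
A(O) = 1/(-78 + (-12 + O)/(4 + O)) (A(O) = 1/((-12 + O)/(4 + O) - 78) = 1/(-78 + (-12 + O)/(4 + O)))
((1222 - 1*(-22632)) + 14023)*(-18317 + A(119)) = ((1222 - 1*(-22632)) + 14023)*(-18317 + (4 + 119)/(-324 - 77*119)) = ((1222 + 22632) + 14023)*(-18317 + 123/(-324 - 9163)) = (23854 + 14023)*(-18317 + 123/(-9487)) = 37877*(-18317 - 1/9487*123) = 37877*(-18317 - 123/9487) = 37877*(-173773502/9487) = -6582018935254/9487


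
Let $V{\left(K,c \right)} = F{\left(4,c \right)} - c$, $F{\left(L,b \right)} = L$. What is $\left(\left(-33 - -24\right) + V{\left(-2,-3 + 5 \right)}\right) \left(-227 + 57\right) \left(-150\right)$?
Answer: $-178500$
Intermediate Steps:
$V{\left(K,c \right)} = 4 - c$
$\left(\left(-33 - -24\right) + V{\left(-2,-3 + 5 \right)}\right) \left(-227 + 57\right) \left(-150\right) = \left(\left(-33 - -24\right) + \left(4 - \left(-3 + 5\right)\right)\right) \left(-227 + 57\right) \left(-150\right) = \left(\left(-33 + 24\right) + \left(4 - 2\right)\right) \left(-170\right) \left(-150\right) = \left(-9 + \left(4 - 2\right)\right) \left(-170\right) \left(-150\right) = \left(-9 + 2\right) \left(-170\right) \left(-150\right) = \left(-7\right) \left(-170\right) \left(-150\right) = 1190 \left(-150\right) = -178500$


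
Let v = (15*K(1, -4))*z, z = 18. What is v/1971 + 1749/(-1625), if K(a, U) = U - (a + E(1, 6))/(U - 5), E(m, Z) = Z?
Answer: -1620343/1067625 ≈ -1.5177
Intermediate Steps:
K(a, U) = U - (6 + a)/(-5 + U) (K(a, U) = U - (a + 6)/(U - 5) = U - (6 + a)/(-5 + U))
v = -870 (v = (15*((-6 + (-4)**2 - 1*1 - 5*(-4))/(-5 - 4)))*18 = (15*((-6 + 16 - 1 + 20)/(-9)))*18 = (15*(-1/9*29))*18 = (15*(-29/9))*18 = -145/3*18 = -870)
v/1971 + 1749/(-1625) = -870/1971 + 1749/(-1625) = -870*1/1971 + 1749*(-1/1625) = -290/657 - 1749/1625 = -1620343/1067625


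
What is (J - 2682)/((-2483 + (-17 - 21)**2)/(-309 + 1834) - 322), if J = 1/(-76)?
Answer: 310845325/37398764 ≈ 8.3116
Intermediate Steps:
J = -1/76 ≈ -0.013158
(J - 2682)/((-2483 + (-17 - 21)**2)/(-309 + 1834) - 322) = (-1/76 - 2682)/((-2483 + (-17 - 21)**2)/(-309 + 1834) - 322) = -203833/(76*((-2483 + (-38)**2)/1525 - 322)) = -203833/(76*((-2483 + 1444)*(1/1525) - 322)) = -203833/(76*(-1039*1/1525 - 322)) = -203833/(76*(-1039/1525 - 322)) = -203833/(76*(-492089/1525)) = -203833/76*(-1525/492089) = 310845325/37398764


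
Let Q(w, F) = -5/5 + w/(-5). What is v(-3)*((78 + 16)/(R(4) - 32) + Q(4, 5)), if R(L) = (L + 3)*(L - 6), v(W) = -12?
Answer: 5304/115 ≈ 46.122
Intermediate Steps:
Q(w, F) = -1 - w/5 (Q(w, F) = -5*⅕ + w*(-⅕) = -1 - w/5)
R(L) = (-6 + L)*(3 + L) (R(L) = (3 + L)*(-6 + L) = (-6 + L)*(3 + L))
v(-3)*((78 + 16)/(R(4) - 32) + Q(4, 5)) = -12*((78 + 16)/((-18 + 4² - 3*4) - 32) + (-1 - ⅕*4)) = -12*(94/((-18 + 16 - 12) - 32) + (-1 - ⅘)) = -12*(94/(-14 - 32) - 9/5) = -12*(94/(-46) - 9/5) = -12*(94*(-1/46) - 9/5) = -12*(-47/23 - 9/5) = -12*(-442/115) = 5304/115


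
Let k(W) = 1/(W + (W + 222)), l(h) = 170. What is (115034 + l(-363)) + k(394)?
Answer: 116356041/1010 ≈ 1.1520e+5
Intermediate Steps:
k(W) = 1/(222 + 2*W) (k(W) = 1/(W + (222 + W)) = 1/(222 + 2*W))
(115034 + l(-363)) + k(394) = (115034 + 170) + 1/(2*(111 + 394)) = 115204 + (½)/505 = 115204 + (½)*(1/505) = 115204 + 1/1010 = 116356041/1010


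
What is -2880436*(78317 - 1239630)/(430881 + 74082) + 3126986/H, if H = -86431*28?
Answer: 213035218324443587/32159073618 ≈ 6.6244e+6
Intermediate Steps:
H = -2420068
-2880436*(78317 - 1239630)/(430881 + 74082) + 3126986/H = -2880436*(78317 - 1239630)/(430881 + 74082) + 3126986/(-2420068) = -2880436/(504963/(-1161313)) + 3126986*(-1/2420068) = -2880436/(504963*(-1/1161313)) - 1563493/1210034 = -2880436/(-504963/1161313) - 1563493/1210034 = -2880436*(-1161313/504963) - 1563493/1210034 = 3345087772468/504963 - 1563493/1210034 = 213035218324443587/32159073618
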